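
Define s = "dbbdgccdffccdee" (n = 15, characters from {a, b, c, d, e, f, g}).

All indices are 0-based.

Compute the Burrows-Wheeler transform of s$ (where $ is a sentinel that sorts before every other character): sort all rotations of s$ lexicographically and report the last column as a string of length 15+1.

edbfgcc$ccbedfdd

rank  rotation          last
    0  $dbbdgccdffccdee  e
    1  bbdgccdffccdee$d  d
    2  bdgccdffccdee$db  b
    3  ccdee$dbbdgccdff  f
    4  ccdffccdee$dbbdg  g
    5  cdee$dbbdgccdffc  c
    6  cdffccdee$dbbdgc  c
    7  dbbdgccdffccdee$  $
    8  dee$dbbdgccdffcc  c
    9  dffccdee$dbbdgcc  c
   10  dgccdffccdee$dbb  b
   11  e$dbbdgccdffccde  e
   12  ee$dbbdgccdffccd  d
   13  fccdee$dbbdgccdf  f
   14  ffccdee$dbbdgccd  d
   15  gccdffccdee$dbbd  d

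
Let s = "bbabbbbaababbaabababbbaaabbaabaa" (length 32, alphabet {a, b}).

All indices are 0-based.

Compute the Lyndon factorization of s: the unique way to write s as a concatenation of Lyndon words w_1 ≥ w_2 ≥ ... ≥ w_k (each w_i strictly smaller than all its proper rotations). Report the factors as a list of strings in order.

["b", "b", "abbbb", "aababb", "aabababbb", "aaabbaab", "a", "a"]

emit factor 1: 'b' (i=0, period=1)
emit factor 2: 'b' (i=1, period=1)
emit factor 3: 'abbbb' (i=2, period=5)
emit factor 4: 'aababb' (i=7, period=6)
emit factor 5: 'aabababbb' (i=13, period=9)
emit factor 6: 'aaabbaab' (i=22, period=8)
emit factor 7: 'a' (i=30, period=1)
emit factor 8: 'a' (i=31, period=1)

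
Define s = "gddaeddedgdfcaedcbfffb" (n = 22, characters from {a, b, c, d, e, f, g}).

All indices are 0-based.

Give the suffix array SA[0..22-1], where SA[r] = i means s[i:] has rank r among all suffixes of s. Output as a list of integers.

[13, 3, 21, 17, 12, 16, 2, 15, 1, 5, 6, 10, 8, 14, 4, 7, 20, 11, 19, 18, 0, 9]

rank→(start, suffix):
  0 → (13, 'aedcbfffb')
  1 → (3, 'aeddedgdfcaedcbfffb')
  2 → (21, 'b')
  3 → (17, 'bfffb')
  4 → (12, 'caedcbfffb')
  5 → (16, 'cbfffb')
  6 → (2, 'daeddedgdfcaedcbfffb')
  7 → (15, 'dcbfffb')
  8 → (1, 'ddaeddedgdfcaedcbfffb')
  9 → (5, 'ddedgdfcaedcbfffb')
  10 → (6, 'dedgdfcaedcbfffb')
  11 → (10, 'dfcaedcbfffb')
  12 → (8, 'dgdfcaedcbfffb')
  13 → (14, 'edcbfffb')
  14 → (4, 'eddedgdfcaedcbfffb')
  15 → (7, 'edgdfcaedcbfffb')
  16 → (20, 'fb')
  17 → (11, 'fcaedcbfffb')
  18 → (19, 'ffb')
  19 → (18, 'fffb')
  20 → (0, 'gddaeddedgdfcaedcbfffb')
  21 → (9, 'gdfcaedcbfffb')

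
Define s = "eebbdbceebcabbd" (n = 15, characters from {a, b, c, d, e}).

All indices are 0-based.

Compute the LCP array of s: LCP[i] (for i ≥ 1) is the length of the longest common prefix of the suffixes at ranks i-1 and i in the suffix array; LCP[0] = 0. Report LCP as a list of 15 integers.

[0, 0, 3, 1, 2, 1, 2, 0, 1, 0, 1, 0, 2, 1, 3]

sorted suffixes:
  #0 SA[0]=11  'abbd'
  #1 SA[1]=12  'bbd'
  #2 SA[2]=2  'bbdbceebcabbd'
  #3 SA[3]=9  'bcabbd'
  #4 SA[4]=5  'bceebcabbd'
  #5 SA[5]=13  'bd'
  #6 SA[6]=3  'bdbceebcabbd'
  #7 SA[7]=10  'cabbd'
  #8 SA[8]=6  'ceebcabbd'
  #9 SA[9]=14  'd'
  #10 SA[10]=4  'dbceebcabbd'
  #11 SA[11]=1  'ebbdbceebcabbd'
  #12 SA[12]=8  'ebcabbd'
  #13 SA[13]=0  'eebbdbceebcabbd'
  #14 SA[14]=7  'eebcabbd'

SA = [11, 12, 2, 9, 5, 13, 3, 10, 6, 14, 4, 1, 8, 0, 7]
i: (SA[i-1],SA[i]) lcp shared
  1: (11,12) 0 ''
  2: (12,2) 3 'bbd'
  3: (2,9) 1 'b'
  4: (9,5) 2 'bc'
  5: (5,13) 1 'b'
  6: (13,3) 2 'bd'
  7: (3,10) 0 ''
  8: (10,6) 1 'c'
  9: (6,14) 0 ''
  10: (14,4) 1 'd'
  11: (4,1) 0 ''
  12: (1,8) 2 'eb'
  13: (8,0) 1 'e'
  14: (0,7) 3 'eeb'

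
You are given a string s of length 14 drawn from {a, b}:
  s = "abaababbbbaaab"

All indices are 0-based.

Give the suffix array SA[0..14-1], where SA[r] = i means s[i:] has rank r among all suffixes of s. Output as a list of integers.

sorted suffixes:
  #0 SA[0]=10  'aaab'
  #1 SA[1]=11  'aab'
  #2 SA[2]=2  'aababbbbaaab'
  #3 SA[3]=12  'ab'
  #4 SA[4]=0  'abaababbbbaaab'
  #5 SA[5]=3  'ababbbbaaab'
  #6 SA[6]=5  'abbbbaaab'
  #7 SA[7]=13  'b'
  #8 SA[8]=9  'baaab'
  #9 SA[9]=1  'baababbbbaaab'
  #10 SA[10]=4  'babbbbaaab'
  #11 SA[11]=8  'bbaaab'
  #12 SA[12]=7  'bbbaaab'
  #13 SA[13]=6  'bbbbaaab'

[10, 11, 2, 12, 0, 3, 5, 13, 9, 1, 4, 8, 7, 6]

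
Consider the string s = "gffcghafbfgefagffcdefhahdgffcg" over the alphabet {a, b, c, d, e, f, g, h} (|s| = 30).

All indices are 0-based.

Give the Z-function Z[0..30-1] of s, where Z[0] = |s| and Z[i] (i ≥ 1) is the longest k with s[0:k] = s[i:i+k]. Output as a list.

[30, 0, 0, 0, 1, 0, 0, 0, 0, 0, 1, 0, 0, 0, 4, 0, 0, 0, 0, 0, 0, 0, 0, 0, 0, 5, 0, 0, 0, 1]

Z[0]=30
i=1: outside box; Z[1]=0
i=2: outside box; Z[2]=0
i=3: outside box; Z[3]=0
i=4: outside box; Z[4]=1 grow→box=[4,5)
i=5: outside box; Z[5]=0
i=6: outside box; Z[6]=0
i=7: outside box; Z[7]=0
i=8: outside box; Z[8]=0
i=9: outside box; Z[9]=0
i=10: outside box; Z[10]=1 grow→box=[10,11)
i=11: outside box; Z[11]=0
i=12: outside box; Z[12]=0
i=13: outside box; Z[13]=0
i=14: outside box; Z[14]=4 grow→box=[14,18)
i=15: min(r-i=3, Z[1]=0)=0; Z[15]=0
i=16: min(r-i=2, Z[2]=0)=0; Z[16]=0
i=17: min(r-i=1, Z[3]=0)=0; Z[17]=0
i=18: outside box; Z[18]=0
i=19: outside box; Z[19]=0
i=20: outside box; Z[20]=0
i=21: outside box; Z[21]=0
i=22: outside box; Z[22]=0
i=23: outside box; Z[23]=0
i=24: outside box; Z[24]=0
i=25: outside box; Z[25]=5 grow→box=[25,30)
i=26: min(r-i=4, Z[1]=0)=0; Z[26]=0
i=27: min(r-i=3, Z[2]=0)=0; Z[27]=0
i=28: min(r-i=2, Z[3]=0)=0; Z[28]=0
i=29: min(r-i=1, Z[4]=1)=1; Z[29]=1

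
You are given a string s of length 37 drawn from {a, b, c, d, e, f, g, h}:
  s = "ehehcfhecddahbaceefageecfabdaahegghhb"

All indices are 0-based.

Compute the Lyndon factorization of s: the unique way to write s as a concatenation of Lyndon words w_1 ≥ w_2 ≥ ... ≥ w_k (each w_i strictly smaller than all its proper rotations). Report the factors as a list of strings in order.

["eh", "eh", "cfhe", "cdd", "ahb", "aceefageecf", "abd", "aahegghhb"]

emit factor 1: 'eh' (i=0, period=2)
emit factor 2: 'eh' (i=2, period=2)
emit factor 3: 'cfhe' (i=4, period=4)
emit factor 4: 'cdd' (i=8, period=3)
emit factor 5: 'ahb' (i=11, period=3)
emit factor 6: 'aceefageecf' (i=14, period=11)
emit factor 7: 'abd' (i=25, period=3)
emit factor 8: 'aahegghhb' (i=28, period=9)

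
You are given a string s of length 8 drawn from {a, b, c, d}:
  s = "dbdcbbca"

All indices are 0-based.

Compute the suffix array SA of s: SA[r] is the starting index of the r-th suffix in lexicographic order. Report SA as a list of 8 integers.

[7, 4, 5, 1, 6, 3, 0, 2]

rank→(start, suffix):
  0 → (7, 'a')
  1 → (4, 'bbca')
  2 → (5, 'bca')
  3 → (1, 'bdcbbca')
  4 → (6, 'ca')
  5 → (3, 'cbbca')
  6 → (0, 'dbdcbbca')
  7 → (2, 'dcbbca')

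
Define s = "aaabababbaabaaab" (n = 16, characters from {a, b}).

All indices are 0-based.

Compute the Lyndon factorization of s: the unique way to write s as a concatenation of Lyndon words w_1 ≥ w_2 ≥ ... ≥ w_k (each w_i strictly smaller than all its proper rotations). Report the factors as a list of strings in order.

emit factor 1: 'aaabababbaab' (i=0, period=12)
emit factor 2: 'aaab' (i=12, period=4)

["aaabababbaab", "aaab"]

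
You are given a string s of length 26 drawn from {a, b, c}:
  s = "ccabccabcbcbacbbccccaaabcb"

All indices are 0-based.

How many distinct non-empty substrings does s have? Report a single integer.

rank | idx | suffix
   0 |  20 | aaabcb
   1 |  21 | aabcb
   2 |  22 | abcb
   3 |   6 | abcbcbacbbccccaaabcb
   4 |   2 | abccabcbcbacbbccccaaabcb
   5 |  12 | acbbccccaaabcb
   6 |  25 | b
   7 |  11 | bacbbccccaaabcb
   8 |  14 | bbccccaaabcb
   9 |  23 | bcb
  10 |   9 | bcbacbbccccaaabcb
  11 |   7 | bcbcbacbbccccaaabcb
  12 |   3 | bccabcbcbacbbccccaaabcb
  13 |  15 | bccccaaabcb
  14 |  19 | caaabcb
  15 |   5 | cabcbcbacbbccccaaabcb
  16 |   1 | cabccabcbcbacbbccccaaabcb
  17 |  24 | cb
  18 |  10 | cbacbbccccaaabcb
  19 |  13 | cbbccccaaabcb
  20 |   8 | cbcbacbbccccaaabcb
  21 |  18 | ccaaabcb
  22 |   4 | ccabcbcbacbbccccaaabcb
  23 |   0 | ccabccabcbcbacbbccccaaabcb
  24 |  17 | cccaaabcb
  25 |  16 | ccccaaabcb

SA = [20, 21, 22, 6, 2, 12, 25, 11, 14, 23, 9, 7, 3, 15, 19, 5, 1, 24, 10, 13, 8, 18, 4, 0, 17, 16]
[i] adj suffixes → lcp
  [1] 20/21 → 2 ('aa')
  [2] 21/22 → 1 ('a')
  [3] 22/6 → 4 ('abcb')
  [4] 6/2 → 3 ('abc')
  [5] 2/12 → 1 ('a')
  [6] 12/25 → 0 ('')
  [7] 25/11 → 1 ('b')
  [8] 11/14 → 1 ('b')
  [9] 14/23 → 1 ('b')
  [10] 23/9 → 3 ('bcb')
  [11] 9/7 → 3 ('bcb')
  [12] 7/3 → 2 ('bc')
  [13] 3/15 → 3 ('bcc')
  [14] 15/19 → 0 ('')
  [15] 19/5 → 2 ('ca')
  [16] 5/1 → 4 ('cabc')
  [17] 1/24 → 1 ('c')
  [18] 24/10 → 2 ('cb')
  [19] 10/13 → 2 ('cb')
  [20] 13/8 → 2 ('cb')
  [21] 8/18 → 1 ('c')
  [22] 18/4 → 3 ('cca')
  [23] 4/0 → 5 ('ccabc')
  [24] 0/17 → 2 ('cc')
  [25] 17/16 → 3 ('ccc')

n(n+1)/2 = 26·27/2 = 351
Σ LCP = 0 + 2 + 1 + 4 + 3 + 1 + 0 + 1 + 1 + 1 + 3 + 3 + 2 + 3 + 0 + 2 + 4 + 1 + 2 + 2 + 2 + 1 + 3 + 5 + 2 + 3 = 52
distinct = 351 − 52 = 299

299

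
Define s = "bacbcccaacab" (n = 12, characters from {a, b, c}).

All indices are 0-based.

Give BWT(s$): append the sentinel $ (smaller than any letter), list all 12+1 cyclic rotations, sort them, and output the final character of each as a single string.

rank  rotation       last
    0  $bacbcccaacab  b
    1  aacab$bacbccc  c
    2  ab$bacbcccaac  c
    3  acab$bacbccca  a
    4  acbcccaacab$b  b
    5  b$bacbcccaaca  a
    6  bacbcccaacab$  $
    7  bcccaacab$bac  c
    8  caacab$bacbcc  c
    9  cab$bacbcccaa  a
   10  cbcccaacab$ba  a
   11  ccaacab$bacbc  c
   12  cccaacab$bacb  b

bccaba$ccaacb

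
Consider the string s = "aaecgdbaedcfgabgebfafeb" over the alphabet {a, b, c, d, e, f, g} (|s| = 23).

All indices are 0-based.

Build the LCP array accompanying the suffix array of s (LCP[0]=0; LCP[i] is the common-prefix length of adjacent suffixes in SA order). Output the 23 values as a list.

rank→(start, suffix):
  0 → (0, 'aaecgdbaedcfgabgebfafeb')
  1 → (13, 'abgebfafeb')
  2 → (1, 'aecgdbaedcfgabgebfafeb')
  3 → (7, 'aedcfgabgebfafeb')
  4 → (19, 'afeb')
  5 → (22, 'b')
  6 → (6, 'baedcfgabgebfafeb')
  7 → (17, 'bfafeb')
  8 → (14, 'bgebfafeb')
  9 → (10, 'cfgabgebfafeb')
  10 → (3, 'cgdbaedcfgabgebfafeb')
  11 → (5, 'dbaedcfgabgebfafeb')
  12 → (9, 'dcfgabgebfafeb')
  13 → (21, 'eb')
  14 → (16, 'ebfafeb')
  15 → (2, 'ecgdbaedcfgabgebfafeb')
  16 → (8, 'edcfgabgebfafeb')
  17 → (18, 'fafeb')
  18 → (20, 'feb')
  19 → (11, 'fgabgebfafeb')
  20 → (12, 'gabgebfafeb')
  21 → (4, 'gdbaedcfgabgebfafeb')
  22 → (15, 'gebfafeb')

SA = [0, 13, 1, 7, 19, 22, 6, 17, 14, 10, 3, 5, 9, 21, 16, 2, 8, 18, 20, 11, 12, 4, 15]
[i] adj suffixes → lcp
  [1] 0/13 → 1 ('a')
  [2] 13/1 → 1 ('a')
  [3] 1/7 → 2 ('ae')
  [4] 7/19 → 1 ('a')
  [5] 19/22 → 0 ('')
  [6] 22/6 → 1 ('b')
  [7] 6/17 → 1 ('b')
  [8] 17/14 → 1 ('b')
  [9] 14/10 → 0 ('')
  [10] 10/3 → 1 ('c')
  [11] 3/5 → 0 ('')
  [12] 5/9 → 1 ('d')
  [13] 9/21 → 0 ('')
  [14] 21/16 → 2 ('eb')
  [15] 16/2 → 1 ('e')
  [16] 2/8 → 1 ('e')
  [17] 8/18 → 0 ('')
  [18] 18/20 → 1 ('f')
  [19] 20/11 → 1 ('f')
  [20] 11/12 → 0 ('')
  [21] 12/4 → 1 ('g')
  [22] 4/15 → 1 ('g')

[0, 1, 1, 2, 1, 0, 1, 1, 1, 0, 1, 0, 1, 0, 2, 1, 1, 0, 1, 1, 0, 1, 1]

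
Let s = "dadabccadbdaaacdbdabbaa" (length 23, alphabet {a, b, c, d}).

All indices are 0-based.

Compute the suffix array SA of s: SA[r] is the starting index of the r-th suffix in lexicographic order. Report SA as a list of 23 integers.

rank→(start, suffix):
  0 → (22, 'a')
  1 → (21, 'aa')
  2 → (11, 'aaacdbdabbaa')
  3 → (12, 'aacdbdabbaa')
  4 → (18, 'abbaa')
  5 → (3, 'abccadbdaaacdbdabbaa')
  6 → (13, 'acdbdabbaa')
  7 → (1, 'adabccadbdaaacdbdabbaa')
  8 → (7, 'adbdaaacdbdabbaa')
  9 → (20, 'baa')
  10 → (19, 'bbaa')
  11 → (4, 'bccadbdaaacdbdabbaa')
  12 → (9, 'bdaaacdbdabbaa')
  13 → (16, 'bdabbaa')
  14 → (6, 'cadbdaaacdbdabbaa')
  15 → (5, 'ccadbdaaacdbdabbaa')
  16 → (14, 'cdbdabbaa')
  17 → (10, 'daaacdbdabbaa')
  18 → (17, 'dabbaa')
  19 → (2, 'dabccadbdaaacdbdabbaa')
  20 → (0, 'dadabccadbdaaacdbdabbaa')
  21 → (8, 'dbdaaacdbdabbaa')
  22 → (15, 'dbdabbaa')

[22, 21, 11, 12, 18, 3, 13, 1, 7, 20, 19, 4, 9, 16, 6, 5, 14, 10, 17, 2, 0, 8, 15]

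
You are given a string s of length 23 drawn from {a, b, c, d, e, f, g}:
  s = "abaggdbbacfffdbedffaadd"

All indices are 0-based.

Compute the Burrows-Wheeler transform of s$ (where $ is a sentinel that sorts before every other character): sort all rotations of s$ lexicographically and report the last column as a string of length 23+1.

rank  rotation                  last
    0  $abaggdbbacfffdbedffaadd  d
    1  aadd$abaggdbbacfffdbedff  f
    2  abaggdbbacfffdbedffaadd$  $
    3  acfffdbedffaadd$abaggdbb  b
    4  add$abaggdbbacfffdbedffa  a
    5  aggdbbacfffdbedffaadd$ab  b
    6  bacfffdbedffaadd$abaggdb  b
    7  baggdbbacfffdbedffaadd$a  a
    8  bbacfffdbedffaadd$abaggd  d
    9  bedffaadd$abaggdbbacfffd  d
   10  cfffdbedffaadd$abaggdbba  a
   11  d$abaggdbbacfffdbedffaad  d
   12  dbbacfffdbedffaadd$abagg  g
   13  dbedffaadd$abaggdbbacfff  f
   14  dd$abaggdbbacfffdbedffaa  a
   15  dffaadd$abaggdbbacfffdbe  e
   16  edffaadd$abaggdbbacfffdb  b
   17  faadd$abaggdbbacfffdbedf  f
   18  fdbedffaadd$abaggdbbacff  f
   19  ffaadd$abaggdbbacfffdbed  d
   20  ffdbedffaadd$abaggdbbacf  f
   21  fffdbedffaadd$abaggdbbac  c
   22  gdbbacfffdbedffaadd$abag  g
   23  ggdbbacfffdbedffaadd$aba  a

df$babbaddadgfaebffdfcga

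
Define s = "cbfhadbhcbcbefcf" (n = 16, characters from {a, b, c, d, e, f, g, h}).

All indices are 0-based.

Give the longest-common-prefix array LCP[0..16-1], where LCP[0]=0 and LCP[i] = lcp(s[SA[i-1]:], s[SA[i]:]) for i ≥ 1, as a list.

rank | idx | suffix
   0 |   4 | adbhcbcbefcf
   1 |   9 | bcbefcf
   2 |  11 | befcf
   3 |   1 | bfhadbhcbcbefcf
   4 |   6 | bhcbcbefcf
   5 |   8 | cbcbefcf
   6 |  10 | cbefcf
   7 |   0 | cbfhadbhcbcbefcf
   8 |  14 | cf
   9 |   5 | dbhcbcbefcf
  10 |  12 | efcf
  11 |  15 | f
  12 |  13 | fcf
  13 |   2 | fhadbhcbcbefcf
  14 |   3 | hadbhcbcbefcf
  15 |   7 | hcbcbefcf

SA = [4, 9, 11, 1, 6, 8, 10, 0, 14, 5, 12, 15, 13, 2, 3, 7]
i: (SA[i-1],SA[i]) lcp shared
  1: (4,9) 0 ''
  2: (9,11) 1 'b'
  3: (11,1) 1 'b'
  4: (1,6) 1 'b'
  5: (6,8) 0 ''
  6: (8,10) 2 'cb'
  7: (10,0) 2 'cb'
  8: (0,14) 1 'c'
  9: (14,5) 0 ''
  10: (5,12) 0 ''
  11: (12,15) 0 ''
  12: (15,13) 1 'f'
  13: (13,2) 1 'f'
  14: (2,3) 0 ''
  15: (3,7) 1 'h'

[0, 0, 1, 1, 1, 0, 2, 2, 1, 0, 0, 0, 1, 1, 0, 1]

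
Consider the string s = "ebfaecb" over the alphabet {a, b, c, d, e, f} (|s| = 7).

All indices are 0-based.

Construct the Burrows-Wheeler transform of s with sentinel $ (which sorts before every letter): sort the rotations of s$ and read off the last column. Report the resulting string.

rank  rotation  last
    0  $ebfaecb  b
    1  aecb$ebf  f
    2  b$ebfaec  c
    3  bfaecb$e  e
    4  cb$ebfae  e
    5  ebfaecb$  $
    6  ecb$ebfa  a
    7  faecb$eb  b

bfcee$ab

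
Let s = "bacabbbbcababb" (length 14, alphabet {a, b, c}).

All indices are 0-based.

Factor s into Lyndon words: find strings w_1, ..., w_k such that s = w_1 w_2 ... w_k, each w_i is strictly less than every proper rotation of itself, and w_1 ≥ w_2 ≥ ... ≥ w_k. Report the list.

["b", "ac", "abbbbc", "ababb"]

emit factor 1: 'b' (i=0, period=1)
emit factor 2: 'ac' (i=1, period=2)
emit factor 3: 'abbbbc' (i=3, period=6)
emit factor 4: 'ababb' (i=9, period=5)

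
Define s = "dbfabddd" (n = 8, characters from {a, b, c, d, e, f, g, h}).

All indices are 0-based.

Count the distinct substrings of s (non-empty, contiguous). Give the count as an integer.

31

rank | idx | suffix
   0 |   3 | abddd
   1 |   4 | bddd
   2 |   1 | bfabddd
   3 |   7 | d
   4 |   0 | dbfabddd
   5 |   6 | dd
   6 |   5 | ddd
   7 |   2 | fabddd

SA = [3, 4, 1, 7, 0, 6, 5, 2]
rank  pair      lcp
   1  s[3:],s[4:]  0  ''
   2  s[4:],s[1:]  1  'b'
   3  s[1:],s[7:]  0  ''
   4  s[7:],s[0:]  1  'd'
   5  s[0:],s[6:]  1  'd'
   6  s[6:],s[5:]  2  'dd'
   7  s[5:],s[2:]  0  ''

n(n+1)/2 = 8·9/2 = 36
Σ LCP = 0 + 0 + 1 + 0 + 1 + 1 + 2 + 0 = 5
distinct = 36 − 5 = 31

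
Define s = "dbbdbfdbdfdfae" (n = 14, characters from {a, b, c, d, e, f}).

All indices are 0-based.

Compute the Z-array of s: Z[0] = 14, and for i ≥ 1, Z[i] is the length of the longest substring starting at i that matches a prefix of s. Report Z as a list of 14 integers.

Z[0]=14
i=1: i≥r, start 0; Z[1]=0
i=2: i≥r, start 0; Z[2]=0
i=3: i≥r, start 0; Z[3]=2 grow→box=[3,5)
i=4: min(r-i=1, Z[1]=0)=0; Z[4]=0
i=5: i≥r, start 0; Z[5]=0
i=6: i≥r, start 0; Z[6]=2 grow→box=[6,8)
i=7: min(r-i=1, Z[1]=0)=0; Z[7]=0
i=8: i≥r, start 0; Z[8]=1 grow→box=[8,9)
i=9: i≥r, start 0; Z[9]=0
i=10: i≥r, start 0; Z[10]=1 grow→box=[10,11)
i=11: i≥r, start 0; Z[11]=0
i=12: i≥r, start 0; Z[12]=0
i=13: i≥r, start 0; Z[13]=0

[14, 0, 0, 2, 0, 0, 2, 0, 1, 0, 1, 0, 0, 0]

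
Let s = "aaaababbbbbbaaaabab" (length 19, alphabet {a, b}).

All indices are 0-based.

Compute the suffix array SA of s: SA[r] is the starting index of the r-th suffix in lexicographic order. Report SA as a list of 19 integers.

rank→(start, suffix):
  0 → (12, 'aaaabab')
  1 → (0, 'aaaababbbbbbaaaabab')
  2 → (13, 'aaabab')
  3 → (1, 'aaababbbbbbaaaabab')
  4 → (14, 'aabab')
  5 → (2, 'aababbbbbbaaaabab')
  6 → (17, 'ab')
  7 → (15, 'abab')
  8 → (3, 'ababbbbbbaaaabab')
  9 → (5, 'abbbbbbaaaabab')
  10 → (18, 'b')
  11 → (11, 'baaaabab')
  12 → (16, 'bab')
  13 → (4, 'babbbbbbaaaabab')
  14 → (10, 'bbaaaabab')
  15 → (9, 'bbbaaaabab')
  16 → (8, 'bbbbaaaabab')
  17 → (7, 'bbbbbaaaabab')
  18 → (6, 'bbbbbbaaaabab')

[12, 0, 13, 1, 14, 2, 17, 15, 3, 5, 18, 11, 16, 4, 10, 9, 8, 7, 6]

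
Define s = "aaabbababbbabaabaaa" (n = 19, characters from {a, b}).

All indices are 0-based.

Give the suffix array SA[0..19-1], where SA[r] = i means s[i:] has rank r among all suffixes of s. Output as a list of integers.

[18, 17, 16, 0, 13, 1, 14, 11, 5, 2, 7, 15, 12, 10, 4, 6, 9, 3, 8]

rank | idx | suffix
   0 |  18 | a
   1 |  17 | aa
   2 |  16 | aaa
   3 |   0 | aaabbababbbabaabaaa
   4 |  13 | aabaaa
   5 |   1 | aabbababbbabaabaaa
   6 |  14 | abaaa
   7 |  11 | abaabaaa
   8 |   5 | ababbbabaabaaa
   9 |   2 | abbababbbabaabaaa
  10 |   7 | abbbabaabaaa
  11 |  15 | baaa
  12 |  12 | baabaaa
  13 |  10 | babaabaaa
  14 |   4 | bababbbabaabaaa
  15 |   6 | babbbabaabaaa
  16 |   9 | bbabaabaaa
  17 |   3 | bbababbbabaabaaa
  18 |   8 | bbbabaabaaa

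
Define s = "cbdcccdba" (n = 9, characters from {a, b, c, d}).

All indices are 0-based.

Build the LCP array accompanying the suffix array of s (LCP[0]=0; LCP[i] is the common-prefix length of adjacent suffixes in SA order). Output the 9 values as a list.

rank→(start, suffix):
  0 → (8, 'a')
  1 → (7, 'ba')
  2 → (1, 'bdcccdba')
  3 → (0, 'cbdcccdba')
  4 → (3, 'cccdba')
  5 → (4, 'ccdba')
  6 → (5, 'cdba')
  7 → (6, 'dba')
  8 → (2, 'dcccdba')

SA = [8, 7, 1, 0, 3, 4, 5, 6, 2]
i: (SA[i-1],SA[i]) lcp shared
  1: (8,7) 0 ''
  2: (7,1) 1 'b'
  3: (1,0) 0 ''
  4: (0,3) 1 'c'
  5: (3,4) 2 'cc'
  6: (4,5) 1 'c'
  7: (5,6) 0 ''
  8: (6,2) 1 'd'

[0, 0, 1, 0, 1, 2, 1, 0, 1]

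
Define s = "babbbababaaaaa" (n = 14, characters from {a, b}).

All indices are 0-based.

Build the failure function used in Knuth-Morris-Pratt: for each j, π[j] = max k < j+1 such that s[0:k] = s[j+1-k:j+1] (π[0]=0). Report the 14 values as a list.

[0, 0, 1, 1, 1, 2, 3, 2, 3, 2, 0, 0, 0, 0]

π[0] = 0
j=1 s[j]='a': π[1]=0 (border '')
j=2 s[j]='b': π[2]=1 (border 'b')
j=3 s[j]='b': k: 1→0; π[3]=1 (border 'b')
j=4 s[j]='b': k: 1→0; π[4]=1 (border 'b')
j=5 s[j]='a': π[5]=2 (border 'ba')
j=6 s[j]='b': π[6]=3 (border 'bab')
j=7 s[j]='a': k: 3→1; π[7]=2 (border 'ba')
j=8 s[j]='b': π[8]=3 (border 'bab')
j=9 s[j]='a': k: 3→1; π[9]=2 (border 'ba')
j=10 s[j]='a': k: 2→0; π[10]=0 (border '')
j=11 s[j]='a': π[11]=0 (border '')
j=12 s[j]='a': π[12]=0 (border '')
j=13 s[j]='a': π[13]=0 (border '')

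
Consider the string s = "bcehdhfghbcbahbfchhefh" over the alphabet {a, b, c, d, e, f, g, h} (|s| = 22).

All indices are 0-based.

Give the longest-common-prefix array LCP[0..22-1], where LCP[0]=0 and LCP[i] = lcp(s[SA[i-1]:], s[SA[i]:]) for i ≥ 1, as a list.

rank | idx | suffix
   0 |  12 | ahbfchhefh
   1 |  11 | bahbfchhefh
   2 |   9 | bcbahbfchhefh
   3 |   0 | bcehdhfghbcbahbfchhefh
   4 |  14 | bfchhefh
   5 |  10 | cbahbfchhefh
   6 |   1 | cehdhfghbcbahbfchhefh
   7 |  16 | chhefh
   8 |   4 | dhfghbcbahbfchhefh
   9 |  19 | efh
  10 |   2 | ehdhfghbcbahbfchhefh
  11 |  15 | fchhefh
  12 |   6 | fghbcbahbfchhefh
  13 |  20 | fh
  14 |   7 | ghbcbahbfchhefh
  15 |  21 | h
  16 |   8 | hbcbahbfchhefh
  17 |  13 | hbfchhefh
  18 |   3 | hdhfghbcbahbfchhefh
  19 |  18 | hefh
  20 |   5 | hfghbcbahbfchhefh
  21 |  17 | hhefh

SA = [12, 11, 9, 0, 14, 10, 1, 16, 4, 19, 2, 15, 6, 20, 7, 21, 8, 13, 3, 18, 5, 17]
[i] adj suffixes → lcp
  [1] 12/11 → 0 ('')
  [2] 11/9 → 1 ('b')
  [3] 9/0 → 2 ('bc')
  [4] 0/14 → 1 ('b')
  [5] 14/10 → 0 ('')
  [6] 10/1 → 1 ('c')
  [7] 1/16 → 1 ('c')
  [8] 16/4 → 0 ('')
  [9] 4/19 → 0 ('')
  [10] 19/2 → 1 ('e')
  [11] 2/15 → 0 ('')
  [12] 15/6 → 1 ('f')
  [13] 6/20 → 1 ('f')
  [14] 20/7 → 0 ('')
  [15] 7/21 → 0 ('')
  [16] 21/8 → 1 ('h')
  [17] 8/13 → 2 ('hb')
  [18] 13/3 → 1 ('h')
  [19] 3/18 → 1 ('h')
  [20] 18/5 → 1 ('h')
  [21] 5/17 → 1 ('h')

[0, 0, 1, 2, 1, 0, 1, 1, 0, 0, 1, 0, 1, 1, 0, 0, 1, 2, 1, 1, 1, 1]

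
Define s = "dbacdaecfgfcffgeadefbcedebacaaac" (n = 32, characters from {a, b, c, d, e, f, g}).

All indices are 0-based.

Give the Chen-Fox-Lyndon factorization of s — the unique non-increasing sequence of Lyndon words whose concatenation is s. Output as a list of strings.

["d", "b", "acdaecfgfcffgeadefbcedeb", "ac", "aaac"]

emit factor 1: 'd' (i=0, period=1)
emit factor 2: 'b' (i=1, period=1)
emit factor 3: 'acdaecfgfcffgeadefbcedeb' (i=2, period=24)
emit factor 4: 'ac' (i=26, period=2)
emit factor 5: 'aaac' (i=28, period=4)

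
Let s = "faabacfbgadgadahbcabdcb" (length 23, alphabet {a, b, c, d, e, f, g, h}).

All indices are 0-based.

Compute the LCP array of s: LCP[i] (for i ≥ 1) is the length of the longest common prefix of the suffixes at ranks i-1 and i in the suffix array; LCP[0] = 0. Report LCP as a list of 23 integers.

sorted suffixes:
  #0 SA[0]=1  'aabacfbgadgadahbcabdcb'
  #1 SA[1]=2  'abacfbgadgadahbcabdcb'
  #2 SA[2]=18  'abdcb'
  #3 SA[3]=4  'acfbgadgadahbcabdcb'
  #4 SA[4]=12  'adahbcabdcb'
  #5 SA[5]=9  'adgadahbcabdcb'
  #6 SA[6]=14  'ahbcabdcb'
  #7 SA[7]=22  'b'
  #8 SA[8]=3  'bacfbgadgadahbcabdcb'
  #9 SA[9]=16  'bcabdcb'
  #10 SA[10]=19  'bdcb'
  #11 SA[11]=7  'bgadgadahbcabdcb'
  #12 SA[12]=17  'cabdcb'
  #13 SA[13]=21  'cb'
  #14 SA[14]=5  'cfbgadgadahbcabdcb'
  #15 SA[15]=13  'dahbcabdcb'
  #16 SA[16]=20  'dcb'
  #17 SA[17]=10  'dgadahbcabdcb'
  #18 SA[18]=0  'faabacfbgadgadahbcabdcb'
  #19 SA[19]=6  'fbgadgadahbcabdcb'
  #20 SA[20]=11  'gadahbcabdcb'
  #21 SA[21]=8  'gadgadahbcabdcb'
  #22 SA[22]=15  'hbcabdcb'

SA = [1, 2, 18, 4, 12, 9, 14, 22, 3, 16, 19, 7, 17, 21, 5, 13, 20, 10, 0, 6, 11, 8, 15]
i: (SA[i-1],SA[i]) lcp shared
  1: (1,2) 1 'a'
  2: (2,18) 2 'ab'
  3: (18,4) 1 'a'
  4: (4,12) 1 'a'
  5: (12,9) 2 'ad'
  6: (9,14) 1 'a'
  7: (14,22) 0 ''
  8: (22,3) 1 'b'
  9: (3,16) 1 'b'
  10: (16,19) 1 'b'
  11: (19,7) 1 'b'
  12: (7,17) 0 ''
  13: (17,21) 1 'c'
  14: (21,5) 1 'c'
  15: (5,13) 0 ''
  16: (13,20) 1 'd'
  17: (20,10) 1 'd'
  18: (10,0) 0 ''
  19: (0,6) 1 'f'
  20: (6,11) 0 ''
  21: (11,8) 3 'gad'
  22: (8,15) 0 ''

[0, 1, 2, 1, 1, 2, 1, 0, 1, 1, 1, 1, 0, 1, 1, 0, 1, 1, 0, 1, 0, 3, 0]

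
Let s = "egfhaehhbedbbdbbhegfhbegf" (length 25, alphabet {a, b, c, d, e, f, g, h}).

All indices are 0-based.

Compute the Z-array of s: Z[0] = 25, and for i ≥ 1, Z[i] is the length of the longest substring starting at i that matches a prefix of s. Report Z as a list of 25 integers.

Z[0]=25
i=1: outside box; Z[1]=0
i=2: outside box; Z[2]=0
i=3: outside box; Z[3]=0
i=4: outside box; Z[4]=0
i=5: outside box; Z[5]=1 grow→box=[5,6)
i=6: outside box; Z[6]=0
i=7: outside box; Z[7]=0
i=8: outside box; Z[8]=0
i=9: outside box; Z[9]=1 grow→box=[9,10)
i=10: outside box; Z[10]=0
i=11: outside box; Z[11]=0
i=12: outside box; Z[12]=0
i=13: outside box; Z[13]=0
i=14: outside box; Z[14]=0
i=15: outside box; Z[15]=0
i=16: outside box; Z[16]=0
i=17: outside box; Z[17]=4 grow→box=[17,21)
i=18: min(r-i=3, Z[1]=0)=0; Z[18]=0
i=19: min(r-i=2, Z[2]=0)=0; Z[19]=0
i=20: min(r-i=1, Z[3]=0)=0; Z[20]=0
i=21: outside box; Z[21]=0
i=22: outside box; Z[22]=3 grow→box=[22,25)
i=23: min(r-i=2, Z[1]=0)=0; Z[23]=0
i=24: min(r-i=1, Z[2]=0)=0; Z[24]=0

[25, 0, 0, 0, 0, 1, 0, 0, 0, 1, 0, 0, 0, 0, 0, 0, 0, 4, 0, 0, 0, 0, 3, 0, 0]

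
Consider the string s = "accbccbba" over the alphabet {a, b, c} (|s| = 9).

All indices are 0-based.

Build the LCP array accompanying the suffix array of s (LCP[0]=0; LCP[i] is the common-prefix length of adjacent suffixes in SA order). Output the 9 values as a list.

[0, 1, 0, 1, 1, 0, 2, 1, 3]

rank→(start, suffix):
  0 → (8, 'a')
  1 → (0, 'accbccbba')
  2 → (7, 'ba')
  3 → (6, 'bba')
  4 → (3, 'bccbba')
  5 → (5, 'cbba')
  6 → (2, 'cbccbba')
  7 → (4, 'ccbba')
  8 → (1, 'ccbccbba')

SA = [8, 0, 7, 6, 3, 5, 2, 4, 1]
rank  pair      lcp
   1  s[8:],s[0:]  1  'a'
   2  s[0:],s[7:]  0  ''
   3  s[7:],s[6:]  1  'b'
   4  s[6:],s[3:]  1  'b'
   5  s[3:],s[5:]  0  ''
   6  s[5:],s[2:]  2  'cb'
   7  s[2:],s[4:]  1  'c'
   8  s[4:],s[1:]  3  'ccb'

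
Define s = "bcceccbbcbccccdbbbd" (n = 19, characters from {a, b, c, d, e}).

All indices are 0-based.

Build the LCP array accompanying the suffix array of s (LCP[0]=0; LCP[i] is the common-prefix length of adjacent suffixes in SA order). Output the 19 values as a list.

[0, 2, 2, 1, 2, 3, 1, 0, 2, 1, 2, 3, 2, 2, 1, 1, 0, 1, 0]

rank | idx | suffix
   0 |  15 | bbbd
   1 |   6 | bbcbccccdbbbd
   2 |  16 | bbd
   3 |   7 | bcbccccdbbbd
   4 |   9 | bccccdbbbd
   5 |   0 | bcceccbbcbccccdbbbd
   6 |  17 | bd
   7 |   5 | cbbcbccccdbbbd
   8 |   8 | cbccccdbbbd
   9 |   4 | ccbbcbccccdbbbd
  10 |  10 | ccccdbbbd
  11 |  11 | cccdbbbd
  12 |  12 | ccdbbbd
  13 |   1 | cceccbbcbccccdbbbd
  14 |  13 | cdbbbd
  15 |   2 | ceccbbcbccccdbbbd
  16 |  18 | d
  17 |  14 | dbbbd
  18 |   3 | eccbbcbccccdbbbd

SA = [15, 6, 16, 7, 9, 0, 17, 5, 8, 4, 10, 11, 12, 1, 13, 2, 18, 14, 3]
rank  pair      lcp
   1  s[15:],s[6:]  2  'bb'
   2  s[6:],s[16:]  2  'bb'
   3  s[16:],s[7:]  1  'b'
   4  s[7:],s[9:]  2  'bc'
   5  s[9:],s[0:]  3  'bcc'
   6  s[0:],s[17:]  1  'b'
   7  s[17:],s[5:]  0  ''
   8  s[5:],s[8:]  2  'cb'
   9  s[8:],s[4:]  1  'c'
  10  s[4:],s[10:]  2  'cc'
  11  s[10:],s[11:]  3  'ccc'
  12  s[11:],s[12:]  2  'cc'
  13  s[12:],s[1:]  2  'cc'
  14  s[1:],s[13:]  1  'c'
  15  s[13:],s[2:]  1  'c'
  16  s[2:],s[18:]  0  ''
  17  s[18:],s[14:]  1  'd'
  18  s[14:],s[3:]  0  ''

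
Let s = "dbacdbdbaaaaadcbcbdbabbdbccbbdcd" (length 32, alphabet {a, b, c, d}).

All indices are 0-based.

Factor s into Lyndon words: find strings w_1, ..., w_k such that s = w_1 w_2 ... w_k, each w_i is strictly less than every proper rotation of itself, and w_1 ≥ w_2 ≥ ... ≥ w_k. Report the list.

["d", "b", "acdbdb", "aaaaadcbcbdbabbdbccbbdcd"]

emit factor 1: 'd' (i=0, period=1)
emit factor 2: 'b' (i=1, period=1)
emit factor 3: 'acdbdb' (i=2, period=6)
emit factor 4: 'aaaaadcbcbdbabbdbccbbdcd' (i=8, period=24)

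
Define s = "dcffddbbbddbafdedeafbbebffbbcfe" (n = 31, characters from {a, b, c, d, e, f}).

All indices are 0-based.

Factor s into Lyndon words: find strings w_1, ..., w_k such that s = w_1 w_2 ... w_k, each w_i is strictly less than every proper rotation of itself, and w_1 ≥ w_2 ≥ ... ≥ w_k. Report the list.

emit factor 1: 'd' (i=0, period=1)
emit factor 2: 'cffdd' (i=1, period=5)
emit factor 3: 'bbbdd' (i=6, period=5)
emit factor 4: 'b' (i=11, period=1)
emit factor 5: 'afdede' (i=12, period=6)
emit factor 6: 'afbbebffbbcfe' (i=18, period=13)

["d", "cffdd", "bbbdd", "b", "afdede", "afbbebffbbcfe"]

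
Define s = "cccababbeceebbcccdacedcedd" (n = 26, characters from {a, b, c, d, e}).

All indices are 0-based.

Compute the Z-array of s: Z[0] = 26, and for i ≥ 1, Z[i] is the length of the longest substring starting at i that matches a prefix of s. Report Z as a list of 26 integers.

Z[0]=26
i=1: i≥r, start 0; Z[1]=2 scan→box=[1,3)
i=2: min(r-i=1, Z[1]=2)=1; Z[2]=1
i=3: i≥r, start 0; Z[3]=0
i=4: i≥r, start 0; Z[4]=0
i=5: i≥r, start 0; Z[5]=0
i=6: i≥r, start 0; Z[6]=0
i=7: i≥r, start 0; Z[7]=0
i=8: i≥r, start 0; Z[8]=0
i=9: i≥r, start 0; Z[9]=1 scan→box=[9,10)
i=10: i≥r, start 0; Z[10]=0
i=11: i≥r, start 0; Z[11]=0
i=12: i≥r, start 0; Z[12]=0
i=13: i≥r, start 0; Z[13]=0
i=14: i≥r, start 0; Z[14]=3 scan→box=[14,17)
i=15: min(r-i=2, Z[1]=2)=2; Z[15]=2
i=16: min(r-i=1, Z[2]=1)=1; Z[16]=1
i=17: i≥r, start 0; Z[17]=0
i=18: i≥r, start 0; Z[18]=0
i=19: i≥r, start 0; Z[19]=1 scan→box=[19,20)
i=20: i≥r, start 0; Z[20]=0
i=21: i≥r, start 0; Z[21]=0
i=22: i≥r, start 0; Z[22]=1 scan→box=[22,23)
i=23: i≥r, start 0; Z[23]=0
i=24: i≥r, start 0; Z[24]=0
i=25: i≥r, start 0; Z[25]=0

[26, 2, 1, 0, 0, 0, 0, 0, 0, 1, 0, 0, 0, 0, 3, 2, 1, 0, 0, 1, 0, 0, 1, 0, 0, 0]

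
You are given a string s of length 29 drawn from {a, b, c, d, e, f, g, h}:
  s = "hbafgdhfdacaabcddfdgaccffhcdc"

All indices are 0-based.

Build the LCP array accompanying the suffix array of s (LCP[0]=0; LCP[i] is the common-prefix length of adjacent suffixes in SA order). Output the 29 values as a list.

[0, 1, 1, 2, 1, 0, 1, 0, 1, 1, 1, 2, 1, 0, 1, 1, 1, 1, 1, 0, 2, 1, 1, 1, 0, 1, 0, 1, 1]

sorted suffixes:
  #0 SA[0]=11  'aabcddfdgaccffhcdc'
  #1 SA[1]=12  'abcddfdgaccffhcdc'
  #2 SA[2]=9  'acaabcddfdgaccffhcdc'
  #3 SA[3]=20  'accffhcdc'
  #4 SA[4]=2  'afgdhfdacaabcddfdgaccffhcdc'
  #5 SA[5]=1  'bafgdhfdacaabcddfdgaccffhcdc'
  #6 SA[6]=13  'bcddfdgaccffhcdc'
  #7 SA[7]=28  'c'
  #8 SA[8]=10  'caabcddfdgaccffhcdc'
  #9 SA[9]=21  'ccffhcdc'
  #10 SA[10]=26  'cdc'
  #11 SA[11]=14  'cddfdgaccffhcdc'
  #12 SA[12]=22  'cffhcdc'
  #13 SA[13]=8  'dacaabcddfdgaccffhcdc'
  #14 SA[14]=27  'dc'
  #15 SA[15]=15  'ddfdgaccffhcdc'
  #16 SA[16]=16  'dfdgaccffhcdc'
  #17 SA[17]=18  'dgaccffhcdc'
  #18 SA[18]=5  'dhfdacaabcddfdgaccffhcdc'
  #19 SA[19]=7  'fdacaabcddfdgaccffhcdc'
  #20 SA[20]=17  'fdgaccffhcdc'
  #21 SA[21]=23  'ffhcdc'
  #22 SA[22]=3  'fgdhfdacaabcddfdgaccffhcdc'
  #23 SA[23]=24  'fhcdc'
  #24 SA[24]=19  'gaccffhcdc'
  #25 SA[25]=4  'gdhfdacaabcddfdgaccffhcdc'
  #26 SA[26]=0  'hbafgdhfdacaabcddfdgaccffhcdc'
  #27 SA[27]=25  'hcdc'
  #28 SA[28]=6  'hfdacaabcddfdgaccffhcdc'

SA = [11, 12, 9, 20, 2, 1, 13, 28, 10, 21, 26, 14, 22, 8, 27, 15, 16, 18, 5, 7, 17, 23, 3, 24, 19, 4, 0, 25, 6]
i: (SA[i-1],SA[i]) lcp shared
  1: (11,12) 1 'a'
  2: (12,9) 1 'a'
  3: (9,20) 2 'ac'
  4: (20,2) 1 'a'
  5: (2,1) 0 ''
  6: (1,13) 1 'b'
  7: (13,28) 0 ''
  8: (28,10) 1 'c'
  9: (10,21) 1 'c'
  10: (21,26) 1 'c'
  11: (26,14) 2 'cd'
  12: (14,22) 1 'c'
  13: (22,8) 0 ''
  14: (8,27) 1 'd'
  15: (27,15) 1 'd'
  16: (15,16) 1 'd'
  17: (16,18) 1 'd'
  18: (18,5) 1 'd'
  19: (5,7) 0 ''
  20: (7,17) 2 'fd'
  21: (17,23) 1 'f'
  22: (23,3) 1 'f'
  23: (3,24) 1 'f'
  24: (24,19) 0 ''
  25: (19,4) 1 'g'
  26: (4,0) 0 ''
  27: (0,25) 1 'h'
  28: (25,6) 1 'h'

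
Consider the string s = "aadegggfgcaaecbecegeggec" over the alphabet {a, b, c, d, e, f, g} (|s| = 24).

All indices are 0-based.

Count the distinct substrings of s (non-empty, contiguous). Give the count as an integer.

rank→(start, suffix):
  0 → (0, 'aadegggfgcaaecbecegeggec')
  1 → (10, 'aaecbecegeggec')
  2 → (1, 'adegggfgcaaecbecegeggec')
  3 → (11, 'aecbecegeggec')
  4 → (14, 'becegeggec')
  5 → (23, 'c')
  6 → (9, 'caaecbecegeggec')
  7 → (13, 'cbecegeggec')
  8 → (16, 'cegeggec')
  9 → (2, 'degggfgcaaecbecegeggec')
  10 → (22, 'ec')
  11 → (12, 'ecbecegeggec')
  12 → (15, 'ecegeggec')
  13 → (17, 'egeggec')
  14 → (19, 'eggec')
  15 → (3, 'egggfgcaaecbecegeggec')
  16 → (7, 'fgcaaecbecegeggec')
  17 → (8, 'gcaaecbecegeggec')
  18 → (21, 'gec')
  19 → (18, 'geggec')
  20 → (6, 'gfgcaaecbecegeggec')
  21 → (20, 'ggec')
  22 → (5, 'ggfgcaaecbecegeggec')
  23 → (4, 'gggfgcaaecbecegeggec')

SA = [0, 10, 1, 11, 14, 23, 9, 13, 16, 2, 22, 12, 15, 17, 19, 3, 7, 8, 21, 18, 6, 20, 5, 4]
i: (SA[i-1],SA[i]) lcp shared
  1: (0,10) 2 'aa'
  2: (10,1) 1 'a'
  3: (1,11) 1 'a'
  4: (11,14) 0 ''
  5: (14,23) 0 ''
  6: (23,9) 1 'c'
  7: (9,13) 1 'c'
  8: (13,16) 1 'c'
  9: (16,2) 0 ''
  10: (2,22) 0 ''
  11: (22,12) 2 'ec'
  12: (12,15) 2 'ec'
  13: (15,17) 1 'e'
  14: (17,19) 2 'eg'
  15: (19,3) 3 'egg'
  16: (3,7) 0 ''
  17: (7,8) 0 ''
  18: (8,21) 1 'g'
  19: (21,18) 2 'ge'
  20: (18,6) 1 'g'
  21: (6,20) 1 'g'
  22: (20,5) 2 'gg'
  23: (5,4) 2 'gg'

n(n+1)/2 = 24·25/2 = 300
Σ LCP = 0 + 2 + 1 + 1 + 0 + 0 + 1 + 1 + 1 + 0 + 0 + 2 + 2 + 1 + 2 + 3 + 0 + 0 + 1 + 2 + 1 + 1 + 2 + 2 = 26
distinct = 300 − 26 = 274

274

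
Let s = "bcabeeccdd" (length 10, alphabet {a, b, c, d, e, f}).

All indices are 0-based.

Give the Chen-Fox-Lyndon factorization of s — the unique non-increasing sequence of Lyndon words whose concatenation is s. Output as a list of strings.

["bc", "abeeccdd"]

emit factor 1: 'bc' (i=0, period=2)
emit factor 2: 'abeeccdd' (i=2, period=8)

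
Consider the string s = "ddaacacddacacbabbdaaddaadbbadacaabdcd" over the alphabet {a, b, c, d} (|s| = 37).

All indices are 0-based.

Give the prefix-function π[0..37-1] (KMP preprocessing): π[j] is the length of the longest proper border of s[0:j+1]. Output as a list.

[0, 1, 0, 0, 0, 0, 0, 1, 2, 3, 0, 0, 0, 0, 0, 0, 0, 1, 0, 0, 1, 2, 3, 4, 1, 0, 0, 0, 1, 0, 0, 0, 0, 0, 1, 0, 1]

π[0] = 0
j=1 s[j]='d': π[1]=1 (border 'd')
j=2 s[j]='a': k: 1→0; π[2]=0 (border '')
j=3 s[j]='a': π[3]=0 (border '')
j=4 s[j]='c': π[4]=0 (border '')
j=5 s[j]='a': π[5]=0 (border '')
j=6 s[j]='c': π[6]=0 (border '')
j=7 s[j]='d': π[7]=1 (border 'd')
j=8 s[j]='d': π[8]=2 (border 'dd')
j=9 s[j]='a': π[9]=3 (border 'dda')
j=10 s[j]='c': k: 3→0; π[10]=0 (border '')
j=11 s[j]='a': π[11]=0 (border '')
j=12 s[j]='c': π[12]=0 (border '')
j=13 s[j]='b': π[13]=0 (border '')
j=14 s[j]='a': π[14]=0 (border '')
j=15 s[j]='b': π[15]=0 (border '')
j=16 s[j]='b': π[16]=0 (border '')
j=17 s[j]='d': π[17]=1 (border 'd')
j=18 s[j]='a': k: 1→0; π[18]=0 (border '')
j=19 s[j]='a': π[19]=0 (border '')
j=20 s[j]='d': π[20]=1 (border 'd')
j=21 s[j]='d': π[21]=2 (border 'dd')
j=22 s[j]='a': π[22]=3 (border 'dda')
j=23 s[j]='a': π[23]=4 (border 'ddaa')
j=24 s[j]='d': k: 4→0; π[24]=1 (border 'd')
j=25 s[j]='b': k: 1→0; π[25]=0 (border '')
j=26 s[j]='b': π[26]=0 (border '')
j=27 s[j]='a': π[27]=0 (border '')
j=28 s[j]='d': π[28]=1 (border 'd')
j=29 s[j]='a': k: 1→0; π[29]=0 (border '')
j=30 s[j]='c': π[30]=0 (border '')
j=31 s[j]='a': π[31]=0 (border '')
j=32 s[j]='a': π[32]=0 (border '')
j=33 s[j]='b': π[33]=0 (border '')
j=34 s[j]='d': π[34]=1 (border 'd')
j=35 s[j]='c': k: 1→0; π[35]=0 (border '')
j=36 s[j]='d': π[36]=1 (border 'd')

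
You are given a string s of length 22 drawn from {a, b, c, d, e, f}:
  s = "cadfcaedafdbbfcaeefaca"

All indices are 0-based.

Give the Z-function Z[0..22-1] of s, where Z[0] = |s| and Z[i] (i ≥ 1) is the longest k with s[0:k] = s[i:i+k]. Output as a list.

[22, 0, 0, 0, 2, 0, 0, 0, 0, 0, 0, 0, 0, 0, 2, 0, 0, 0, 0, 0, 2, 0]

Z[0]=22
i=1: fresh scan; Z[1]=0
i=2: fresh scan; Z[2]=0
i=3: fresh scan; Z[3]=0
i=4: fresh scan; Z[4]=2 extend→box=[4,6)
i=5: min(r-i=1, Z[1]=0)=0; Z[5]=0
i=6: fresh scan; Z[6]=0
i=7: fresh scan; Z[7]=0
i=8: fresh scan; Z[8]=0
i=9: fresh scan; Z[9]=0
i=10: fresh scan; Z[10]=0
i=11: fresh scan; Z[11]=0
i=12: fresh scan; Z[12]=0
i=13: fresh scan; Z[13]=0
i=14: fresh scan; Z[14]=2 extend→box=[14,16)
i=15: min(r-i=1, Z[1]=0)=0; Z[15]=0
i=16: fresh scan; Z[16]=0
i=17: fresh scan; Z[17]=0
i=18: fresh scan; Z[18]=0
i=19: fresh scan; Z[19]=0
i=20: fresh scan; Z[20]=2 extend→box=[20,22)
i=21: min(r-i=1, Z[1]=0)=0; Z[21]=0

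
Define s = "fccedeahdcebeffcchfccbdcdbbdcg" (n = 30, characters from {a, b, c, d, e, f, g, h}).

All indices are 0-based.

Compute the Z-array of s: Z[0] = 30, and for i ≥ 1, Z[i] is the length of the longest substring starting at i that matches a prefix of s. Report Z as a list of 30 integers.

Z[0]=30
i=1: fresh scan; Z[1]=0
i=2: fresh scan; Z[2]=0
i=3: fresh scan; Z[3]=0
i=4: fresh scan; Z[4]=0
i=5: fresh scan; Z[5]=0
i=6: fresh scan; Z[6]=0
i=7: fresh scan; Z[7]=0
i=8: fresh scan; Z[8]=0
i=9: fresh scan; Z[9]=0
i=10: fresh scan; Z[10]=0
i=11: fresh scan; Z[11]=0
i=12: fresh scan; Z[12]=0
i=13: fresh scan; Z[13]=1 grow→box=[13,14)
i=14: fresh scan; Z[14]=3 grow→box=[14,17)
i=15: min(r-i=2, Z[1]=0)=0; Z[15]=0
i=16: min(r-i=1, Z[2]=0)=0; Z[16]=0
i=17: fresh scan; Z[17]=0
i=18: fresh scan; Z[18]=3 grow→box=[18,21)
i=19: min(r-i=2, Z[1]=0)=0; Z[19]=0
i=20: min(r-i=1, Z[2]=0)=0; Z[20]=0
i=21: fresh scan; Z[21]=0
i=22: fresh scan; Z[22]=0
i=23: fresh scan; Z[23]=0
i=24: fresh scan; Z[24]=0
i=25: fresh scan; Z[25]=0
i=26: fresh scan; Z[26]=0
i=27: fresh scan; Z[27]=0
i=28: fresh scan; Z[28]=0
i=29: fresh scan; Z[29]=0

[30, 0, 0, 0, 0, 0, 0, 0, 0, 0, 0, 0, 0, 1, 3, 0, 0, 0, 3, 0, 0, 0, 0, 0, 0, 0, 0, 0, 0, 0]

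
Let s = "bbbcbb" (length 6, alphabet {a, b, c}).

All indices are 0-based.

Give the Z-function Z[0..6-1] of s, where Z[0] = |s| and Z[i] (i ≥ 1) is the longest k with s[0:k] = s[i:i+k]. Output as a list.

[6, 2, 1, 0, 2, 1]

Z[0]=6
i=1: fresh scan; Z[1]=2 grow→box=[1,3)
i=2: min(r-i=1, Z[1]=2)=1; Z[2]=1
i=3: fresh scan; Z[3]=0
i=4: fresh scan; Z[4]=2 grow→box=[4,6)
i=5: min(r-i=1, Z[1]=2)=1; Z[5]=1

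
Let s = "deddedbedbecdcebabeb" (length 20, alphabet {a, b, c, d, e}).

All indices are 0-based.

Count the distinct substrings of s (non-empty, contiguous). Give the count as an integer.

184

rank | idx | suffix
   0 |  16 | abeb
   1 |  19 | b
   2 |  15 | babeb
   3 |  17 | beb
   4 |   9 | becdcebabeb
   5 |   6 | bedbecdcebabeb
   6 |  11 | cdcebabeb
   7 |  13 | cebabeb
   8 |   8 | dbecdcebabeb
   9 |   5 | dbedbecdcebabeb
  10 |  12 | dcebabeb
  11 |   2 | ddedbedbecdcebabeb
  12 |   3 | dedbedbecdcebabeb
  13 |   0 | deddedbedbecdcebabeb
  14 |  18 | eb
  15 |  14 | ebabeb
  16 |  10 | ecdcebabeb
  17 |   7 | edbecdcebabeb
  18 |   4 | edbedbecdcebabeb
  19 |   1 | eddedbedbecdcebabeb

SA = [16, 19, 15, 17, 9, 6, 11, 13, 8, 5, 12, 2, 3, 0, 18, 14, 10, 7, 4, 1]
rank  pair      lcp
   1  s[16:],s[19:]  0  ''
   2  s[19:],s[15:]  1  'b'
   3  s[15:],s[17:]  1  'b'
   4  s[17:],s[9:]  2  'be'
   5  s[9:],s[6:]  2  'be'
   6  s[6:],s[11:]  0  ''
   7  s[11:],s[13:]  1  'c'
   8  s[13:],s[8:]  0  ''
   9  s[8:],s[5:]  3  'dbe'
  10  s[5:],s[12:]  1  'd'
  11  s[12:],s[2:]  1  'd'
  12  s[2:],s[3:]  1  'd'
  13  s[3:],s[0:]  3  'ded'
  14  s[0:],s[18:]  0  ''
  15  s[18:],s[14:]  2  'eb'
  16  s[14:],s[10:]  1  'e'
  17  s[10:],s[7:]  1  'e'
  18  s[7:],s[4:]  4  'edbe'
  19  s[4:],s[1:]  2  'ed'

n(n+1)/2 = 20·21/2 = 210
Σ LCP = 0 + 0 + 1 + 1 + 2 + 2 + 0 + 1 + 0 + 3 + 1 + 1 + 1 + 3 + 0 + 2 + 1 + 1 + 4 + 2 = 26
distinct = 210 − 26 = 184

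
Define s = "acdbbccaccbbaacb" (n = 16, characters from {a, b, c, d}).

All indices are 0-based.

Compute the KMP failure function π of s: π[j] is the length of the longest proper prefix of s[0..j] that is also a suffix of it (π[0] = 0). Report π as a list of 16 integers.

π[0] = 0
j=1 s[j]='c': π[1]=0 (border '')
j=2 s[j]='d': π[2]=0 (border '')
j=3 s[j]='b': π[3]=0 (border '')
j=4 s[j]='b': π[4]=0 (border '')
j=5 s[j]='c': π[5]=0 (border '')
j=6 s[j]='c': π[6]=0 (border '')
j=7 s[j]='a': π[7]=1 (border 'a')
j=8 s[j]='c': π[8]=2 (border 'ac')
j=9 s[j]='c': k: 2→0; π[9]=0 (border '')
j=10 s[j]='b': π[10]=0 (border '')
j=11 s[j]='b': π[11]=0 (border '')
j=12 s[j]='a': π[12]=1 (border 'a')
j=13 s[j]='a': k: 1→0; π[13]=1 (border 'a')
j=14 s[j]='c': π[14]=2 (border 'ac')
j=15 s[j]='b': k: 2→0; π[15]=0 (border '')

[0, 0, 0, 0, 0, 0, 0, 1, 2, 0, 0, 0, 1, 1, 2, 0]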